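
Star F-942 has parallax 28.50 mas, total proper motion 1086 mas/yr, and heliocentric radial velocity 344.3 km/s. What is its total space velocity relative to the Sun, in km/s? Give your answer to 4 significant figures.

388.8 km/s

d = 1/p = 1/0.02850″ = 35.088 pc.
μ = 1086 mas/yr = 1.086 ″/yr.
v_t = 4.740 μ d = 4.740 × 1.086 × 35.088 = 180.62 km/s.
v = √(v_r² + v_t²) = √(344.3² + 180.62²) = √151166 = 388.8 km/s.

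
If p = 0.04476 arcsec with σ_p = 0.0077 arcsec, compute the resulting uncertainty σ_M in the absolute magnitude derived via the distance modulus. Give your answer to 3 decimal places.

σ_M = 0.374 mag

M = m − 5 log₁₀ d + 5 = m + 5 log₁₀ p + 5, so ∂M/∂p = 5/(p ln 10).
σ_M = (5/ln 10) · (σ_p/p) = 2.1715 × 0.0077/0.04476 = 2.1715 × 0.17203 = 0.37356.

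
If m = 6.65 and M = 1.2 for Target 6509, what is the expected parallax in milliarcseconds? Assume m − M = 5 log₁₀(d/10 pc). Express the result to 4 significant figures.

8.128 mas

m − M = 6.65 − 1.2 = 5.45.
d = 10^((m−M)/5 + 1) = 10^2.090 = 123.03 pc.
p = 1/d = 1/123.03 = 0.0081281 arcsec = 8.1281 mas.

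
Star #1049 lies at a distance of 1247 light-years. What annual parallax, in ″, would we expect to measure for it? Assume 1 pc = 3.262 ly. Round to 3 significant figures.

0.00262 ″

d = 1247 ly ÷ 3.262 = 382.28 pc.
p = 1/d = 1/382.28 = 0.0026159 arcsec.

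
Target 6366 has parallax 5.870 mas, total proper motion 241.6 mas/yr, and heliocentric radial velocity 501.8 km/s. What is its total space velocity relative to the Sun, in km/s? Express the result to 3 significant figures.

d = 1/p = 1/0.005870″ = 170.36 pc.
μ = 241.6 mas/yr = 0.2416 ″/yr.
v_t = 4.740 μ d = 4.740 × 0.2416 × 170.36 = 195.09 km/s.
v = √(v_r² + v_t²) = √(501.8² + 195.09²) = √289863 = 538.39 km/s.

538 km/s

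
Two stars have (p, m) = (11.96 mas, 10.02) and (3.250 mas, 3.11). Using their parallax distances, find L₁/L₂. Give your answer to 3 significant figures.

L₁/L₂ = 0.000127

d₁ = 1/p₁ = 1/0.01196″ = 83.612 pc; d₂ = 1/p₂ = 1/0.003250″ = 307.69 pc.
M₁ = m₁ − 5 log₁₀ d₁ + 5 = 10.02 − 9.6113 + 5 = 5.4087.
M₂ = 3.11 − 12.4406 + 5 = -4.3306.
L₁/L₂ = 10^(0.4(M₂ − M₁)) = 10^(0.4 × (-9.7393)) = 10^(-3.89572) = 0.00012714.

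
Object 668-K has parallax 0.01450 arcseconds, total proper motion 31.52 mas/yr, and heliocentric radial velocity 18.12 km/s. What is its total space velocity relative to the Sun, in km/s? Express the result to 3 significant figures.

d = 1/p = 1/0.01450″ = 68.966 pc.
μ = 31.52 mas/yr = 0.03152 ″/yr.
v_t = 4.740 μ d = 4.740 × 0.03152 × 68.966 = 10.304 km/s.
v = √(v_r² + v_t²) = √(18.12² + 10.304²) = √434.507 = 20.845 km/s.

20.8 km/s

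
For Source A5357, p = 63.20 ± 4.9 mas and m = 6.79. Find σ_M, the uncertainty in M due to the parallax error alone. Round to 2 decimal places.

M = m − 5 log₁₀ d + 5 = m + 5 log₁₀ p + 5, so ∂M/∂p = 5/(p ln 10).
σ_M = (5/ln 10) · (σ_p/p) = 2.1715 × 4.9/63.20 = 2.1715 × 0.077532 = 0.16836.

σ_M = 0.17 mag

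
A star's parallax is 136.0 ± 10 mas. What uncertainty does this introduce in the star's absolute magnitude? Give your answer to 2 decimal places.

M = m − 5 log₁₀ d + 5 = m + 5 log₁₀ p + 5, so ∂M/∂p = 5/(p ln 10).
σ_M = (5/ln 10) · (σ_p/p) = 2.1715 × 10/136.0 = 2.1715 × 0.073529 = 0.15967.

σ_M = 0.16 mag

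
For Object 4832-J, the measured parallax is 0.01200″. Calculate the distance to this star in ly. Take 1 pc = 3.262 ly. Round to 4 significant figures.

d = 1/p = 1/0.01200 = 83.333 pc.
In light-years: 83.333 × 3.262 = 271.83 ly.

271.8 ly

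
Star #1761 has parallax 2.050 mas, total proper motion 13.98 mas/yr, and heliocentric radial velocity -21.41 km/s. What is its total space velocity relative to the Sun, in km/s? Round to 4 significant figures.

d = 1/p = 1/0.002050″ = 487.8 pc.
μ = 13.98 mas/yr = 0.01398 ″/yr.
v_t = 4.740 μ d = 4.740 × 0.01398 × 487.8 = 32.324 km/s.
v = √(v_r² + v_t²) = √((-21.41)² + 32.324²) = √1503.23 = 38.772 km/s.

38.77 km/s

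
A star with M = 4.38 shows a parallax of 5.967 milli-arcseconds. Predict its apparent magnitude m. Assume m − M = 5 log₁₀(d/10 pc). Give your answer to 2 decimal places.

d = 1/p = 1/0.005967″ = 167.59 pc.
m − M = 5 log₁₀ d − 5 = 5 log₁₀(167.59) − 5 = 11.1212 − 5 = 6.1212.
m = M + (m − M) = 4.38 + 6.1212 = 10.50.

m = 10.50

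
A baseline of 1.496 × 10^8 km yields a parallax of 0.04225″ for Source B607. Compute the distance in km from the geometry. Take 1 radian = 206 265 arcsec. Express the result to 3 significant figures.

θ = 0.04225″ = 0.04225/206265 = 2.0483 × 10^-7 rad.
d = B/θ = (1.496 × 10^8) / (2.0483 × 10^-7) = 7.3036 × 10^14 km.

7.30 × 10^14 km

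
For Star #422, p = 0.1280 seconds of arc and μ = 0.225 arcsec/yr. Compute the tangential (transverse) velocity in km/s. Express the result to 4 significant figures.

8.332 km/s

d = 1/p = 1/0.1280″ = 7.8125 pc.
v_t = 4.74 × μ × d = 4.74 × 0.225 × 7.8125 = 8.332 km/s.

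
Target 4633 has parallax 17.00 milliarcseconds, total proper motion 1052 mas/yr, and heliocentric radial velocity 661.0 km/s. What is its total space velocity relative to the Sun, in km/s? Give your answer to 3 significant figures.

d = 1/p = 1/0.01700″ = 58.824 pc.
μ = 1052 mas/yr = 1.052 ″/yr.
v_t = 4.740 μ d = 4.740 × 1.052 × 58.824 = 293.32 km/s.
v = √(v_r² + v_t²) = √(661.0² + 293.32²) = √522958 = 723.16 km/s.

723 km/s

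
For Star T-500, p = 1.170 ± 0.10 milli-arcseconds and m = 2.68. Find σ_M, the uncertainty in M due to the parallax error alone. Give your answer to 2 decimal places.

σ_M = 0.19 mag

M = m − 5 log₁₀ d + 5 = m + 5 log₁₀ p + 5, so ∂M/∂p = 5/(p ln 10).
σ_M = (5/ln 10) · (σ_p/p) = 2.1715 × 0.10/1.170 = 2.1715 × 0.08547 = 0.1856.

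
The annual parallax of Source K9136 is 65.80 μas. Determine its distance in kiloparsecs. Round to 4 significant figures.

15.20 kpc

p = 65.80 μas = 0.00006580 arcsec.
d = 1/p = 1/0.00006580 = 15198 pc.
= 15.198 kpc.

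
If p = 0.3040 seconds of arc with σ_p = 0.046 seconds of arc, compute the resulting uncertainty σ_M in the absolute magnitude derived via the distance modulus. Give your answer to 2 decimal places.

M = m − 5 log₁₀ d + 5 = m + 5 log₁₀ p + 5, so ∂M/∂p = 5/(p ln 10).
σ_M = (5/ln 10) · (σ_p/p) = 2.1715 × 0.046/0.3040 = 2.1715 × 0.15132 = 0.32859.

σ_M = 0.33 mag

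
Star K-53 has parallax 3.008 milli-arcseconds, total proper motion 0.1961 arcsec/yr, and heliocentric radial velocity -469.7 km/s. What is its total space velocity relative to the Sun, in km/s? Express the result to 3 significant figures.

d = 1/p = 1/0.003008″ = 332.45 pc.
v_t = 4.740 μ d = 4.740 × 0.1961 × 332.45 = 309.02 km/s.
v = √(v_r² + v_t²) = √((-469.7)² + 309.02²) = √316111 = 562.24 km/s.

562 km/s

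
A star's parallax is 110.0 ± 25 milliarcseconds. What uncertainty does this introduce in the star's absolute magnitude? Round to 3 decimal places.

M = m − 5 log₁₀ d + 5 = m + 5 log₁₀ p + 5, so ∂M/∂p = 5/(p ln 10).
σ_M = (5/ln 10) · (σ_p/p) = 2.1715 × 25/110.0 = 2.1715 × 0.22727 = 0.49352.

σ_M = 0.494 mag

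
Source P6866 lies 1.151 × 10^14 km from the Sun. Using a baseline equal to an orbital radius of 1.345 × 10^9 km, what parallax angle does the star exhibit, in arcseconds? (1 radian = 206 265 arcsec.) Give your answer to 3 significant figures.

2.41 arcsec

θ ≈ B/d = (1.345 × 10^9) / (1.151 × 10^14) = 1.1685 × 10^-5 rad.
In arcseconds: 1.1685 × 10^-5 × 206265 = 2.4102″.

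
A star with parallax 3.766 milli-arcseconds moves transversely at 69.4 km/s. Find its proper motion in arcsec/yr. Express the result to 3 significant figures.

0.0551 arcsec/yr

d = 1/p = 1/0.003766″ = 265.53 pc.
μ = v_t / (4.74 d) = 69.4 / (4.74 × 265.53) = 69.4 / 1258.6 = 0.055141 ″/yr.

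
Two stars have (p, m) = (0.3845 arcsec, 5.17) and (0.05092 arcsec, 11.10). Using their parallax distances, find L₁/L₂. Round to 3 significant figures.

d₁ = 1/p₁ = 1/0.3845″ = 2.6008 pc; d₂ = 1/p₂ = 1/0.05092″ = 19.639 pc.
M₁ = m₁ − 5 log₁₀ d₁ + 5 = 5.17 − 2.0755 + 5 = 8.0945.
M₂ = 11.10 − 6.4656 + 5 = 9.6344.
L₁/L₂ = 10^(0.4(M₂ − M₁)) = 10^(0.4 × 1.5399) = 10^0.61596 = 4.1301.

L₁/L₂ = 4.13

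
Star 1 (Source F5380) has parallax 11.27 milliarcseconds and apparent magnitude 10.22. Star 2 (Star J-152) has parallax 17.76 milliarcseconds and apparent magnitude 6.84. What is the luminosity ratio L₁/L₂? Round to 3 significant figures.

L₁/L₂ = 0.110

d₁ = 1/p₁ = 1/0.01127″ = 88.731 pc; d₂ = 1/p₂ = 1/0.01776″ = 56.306 pc.
M₁ = m₁ − 5 log₁₀ d₁ + 5 = 10.22 − 9.7404 + 5 = 5.4796.
M₂ = 6.84 − 8.7528 + 5 = 3.0872.
L₁/L₂ = 10^(0.4(M₂ − M₁)) = 10^(0.4 × (-2.3924)) = 10^(-0.95696) = 0.11042.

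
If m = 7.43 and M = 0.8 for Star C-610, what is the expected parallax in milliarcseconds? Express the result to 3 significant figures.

4.72 mas

m − M = 7.43 − 0.8 = 6.63.
d = 10^((m−M)/5 + 1) = 10^2.326 = 211.84 pc.
p = 1/d = 1/211.84 = 0.0047205 arcsec = 4.7205 mas.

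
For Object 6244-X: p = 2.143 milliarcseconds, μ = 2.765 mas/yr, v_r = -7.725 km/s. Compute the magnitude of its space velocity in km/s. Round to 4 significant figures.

9.853 km/s

d = 1/p = 1/0.002143″ = 466.64 pc.
μ = 2.765 mas/yr = 0.002765 ″/yr.
v_t = 4.740 μ d = 4.740 × 0.002765 × 466.64 = 6.1158 km/s.
v = √(v_r² + v_t²) = √((-7.725)² + 6.1158²) = √97.0786 = 9.8528 km/s.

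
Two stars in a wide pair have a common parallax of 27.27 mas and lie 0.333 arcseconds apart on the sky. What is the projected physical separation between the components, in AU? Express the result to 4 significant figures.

12.21 AU

d = 1/p = 1/0.02727″ = 36.67 pc.
At distance d (pc), an angle of θ arcsec spans θ·d AU: s = 0.333 × 36.67 = 12.211 AU.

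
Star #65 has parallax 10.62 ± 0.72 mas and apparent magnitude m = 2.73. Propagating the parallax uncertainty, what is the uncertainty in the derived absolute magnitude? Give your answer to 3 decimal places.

σ_M = 0.147 mag

M = m − 5 log₁₀ d + 5 = m + 5 log₁₀ p + 5, so ∂M/∂p = 5/(p ln 10).
σ_M = (5/ln 10) · (σ_p/p) = 2.1715 × 0.72/10.62 = 2.1715 × 0.067797 = 0.14722.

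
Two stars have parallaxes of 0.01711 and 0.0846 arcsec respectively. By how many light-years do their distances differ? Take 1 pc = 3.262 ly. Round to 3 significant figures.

152 ly

d_A = 1/0.01711″ = 58.445 pc; d_B = 1/0.08460″ = 11.82 pc.
|d_B − d_A| = |11.82 − 58.445| = 46.625 pc = 46.625 × 3.262 ly = 152.09 ly.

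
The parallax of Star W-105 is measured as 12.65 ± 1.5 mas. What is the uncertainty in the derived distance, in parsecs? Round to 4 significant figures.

d = 1/p, so σ_d = σ_p / p².
σ_d = 0.00150 / (0.01265)² = 0.00150 / 0.00016002 = 9.3738 pc.

9.374 pc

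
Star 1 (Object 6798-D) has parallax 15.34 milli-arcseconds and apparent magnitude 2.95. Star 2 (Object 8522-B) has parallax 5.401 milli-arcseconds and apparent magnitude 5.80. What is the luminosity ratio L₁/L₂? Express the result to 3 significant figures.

L₁/L₂ = 1.71

d₁ = 1/p₁ = 1/0.01534″ = 65.189 pc; d₂ = 1/p₂ = 1/0.005401″ = 185.15 pc.
M₁ = m₁ − 5 log₁₀ d₁ + 5 = 2.95 − 9.0709 + 5 = -1.1209.
M₂ = 5.80 − 11.3376 + 5 = -0.5376.
L₁/L₂ = 10^(0.4(M₂ − M₁)) = 10^(0.4 × 0.5833) = 10^0.23332 = 1.7113.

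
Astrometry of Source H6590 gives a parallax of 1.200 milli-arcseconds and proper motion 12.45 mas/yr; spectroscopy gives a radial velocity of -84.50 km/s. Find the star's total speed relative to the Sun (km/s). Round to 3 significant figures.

d = 1/p = 1/0.001200″ = 833.33 pc.
μ = 12.45 mas/yr = 0.01245 ″/yr.
v_t = 4.740 μ d = 4.740 × 0.01245 × 833.33 = 49.177 km/s.
v = √(v_r² + v_t²) = √((-84.50)² + 49.177²) = √9558.63 = 97.768 km/s.

97.8 km/s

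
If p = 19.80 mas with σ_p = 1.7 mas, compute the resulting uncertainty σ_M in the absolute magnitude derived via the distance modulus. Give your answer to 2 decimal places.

M = m − 5 log₁₀ d + 5 = m + 5 log₁₀ p + 5, so ∂M/∂p = 5/(p ln 10).
σ_M = (5/ln 10) · (σ_p/p) = 2.1715 × 1.7/19.80 = 2.1715 × 0.085859 = 0.18644.

σ_M = 0.19 mag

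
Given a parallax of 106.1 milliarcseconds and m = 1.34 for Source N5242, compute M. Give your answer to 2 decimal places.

d = 1/p = 1/0.1061″ = 9.4251 pc.
m − M = 5 log₁₀(9.4251) − 5 = 4.8714 − 5 = -0.1286.
M = m − (m − M) = 1.34 − (-0.1286) = 1.47.

M = 1.47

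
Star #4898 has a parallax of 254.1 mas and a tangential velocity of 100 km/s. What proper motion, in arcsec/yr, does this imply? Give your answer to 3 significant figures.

5.36 arcsec/yr

d = 1/p = 1/0.2541″ = 3.9355 pc.
μ = v_t / (4.74 d) = 100 / (4.74 × 3.9355) = 100 / 18.654 = 5.3608 ″/yr.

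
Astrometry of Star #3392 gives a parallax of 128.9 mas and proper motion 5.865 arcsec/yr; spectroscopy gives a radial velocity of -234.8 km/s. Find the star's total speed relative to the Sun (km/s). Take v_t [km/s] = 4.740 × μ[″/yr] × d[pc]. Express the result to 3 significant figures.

d = 1/p = 1/0.1289″ = 7.758 pc.
v_t = 4.740 μ d = 4.740 × 5.865 × 7.758 = 215.67 km/s.
v = √(v_r² + v_t²) = √((-234.8)² + 215.67²) = √101645 = 318.82 km/s.

319 km/s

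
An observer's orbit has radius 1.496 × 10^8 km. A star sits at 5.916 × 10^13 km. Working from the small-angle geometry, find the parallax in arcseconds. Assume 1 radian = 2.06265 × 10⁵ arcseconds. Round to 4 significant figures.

θ ≈ B/d = (1.496 × 10^8) / (5.916 × 10^13) = 2.5287 × 10^-6 rad.
In arcseconds: 2.5287 × 10^-6 × 206265 = 0.52158″.

0.5216 arcsec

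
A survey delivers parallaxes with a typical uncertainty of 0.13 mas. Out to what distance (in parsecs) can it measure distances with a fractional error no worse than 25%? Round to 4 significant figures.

σ_d/d = σ_p/p, so the condition is σ_p/p ≤ 0.25, i.e. p ≥ σ_p/0.25.
p_min = 0.13/0.25 = 0.52 mas = 0.00052 arcsec.
d_max = 1/p_min = 1/0.00052 = 1923.1 pc.

1923 pc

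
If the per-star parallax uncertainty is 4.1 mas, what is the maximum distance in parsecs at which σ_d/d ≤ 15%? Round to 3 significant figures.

σ_d/d = σ_p/p, so the condition is σ_p/p ≤ 0.15, i.e. p ≥ σ_p/0.15.
p_min = 4.1/0.15 = 27.333 mas = 0.027333 arcsec.
d_max = 1/p_min = 1/0.027333 = 36.586 pc.

36.6 pc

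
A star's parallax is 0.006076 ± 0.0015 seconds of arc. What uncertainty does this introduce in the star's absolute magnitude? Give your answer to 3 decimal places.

M = m − 5 log₁₀ d + 5 = m + 5 log₁₀ p + 5, so ∂M/∂p = 5/(p ln 10).
σ_M = (5/ln 10) · (σ_p/p) = 2.1715 × 0.0015/0.006076 = 2.1715 × 0.24687 = 0.53608.

σ_M = 0.536 mag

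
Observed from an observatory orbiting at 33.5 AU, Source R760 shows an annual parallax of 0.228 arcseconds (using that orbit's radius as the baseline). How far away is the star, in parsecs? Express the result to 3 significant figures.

With baseline B (in AU) and parallax p (in arcsec), d = B/p parsecs.
d = 33.5 / 0.228 = 146.93 pc.

147 pc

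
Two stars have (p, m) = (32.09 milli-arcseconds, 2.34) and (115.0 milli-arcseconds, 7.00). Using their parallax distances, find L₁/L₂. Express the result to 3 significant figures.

L₁/L₂ = 939

d₁ = 1/p₁ = 1/0.03209″ = 31.162 pc; d₂ = 1/p₂ = 1/0.1150″ = 8.6957 pc.
M₁ = m₁ − 5 log₁₀ d₁ + 5 = 2.34 − 7.4681 + 5 = -0.1281.
M₂ = 7.00 − 4.6965 + 5 = 7.3035.
L₁/L₂ = 10^(0.4(M₂ − M₁)) = 10^(0.4 × 7.4316) = 10^2.97264 = 938.94.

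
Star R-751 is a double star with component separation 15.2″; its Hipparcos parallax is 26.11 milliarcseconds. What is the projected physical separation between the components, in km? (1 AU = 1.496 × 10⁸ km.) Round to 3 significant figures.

d = 1/p = 1/0.02611″ = 38.3 pc.
At distance d (pc), an angle of θ arcsec spans θ·d AU: s = 15.2 × 38.3 = 582.16 AU.
= 582.16 × 1.496 × 10⁸ km = 8.7091 × 10^10 km.

8.71 × 10^10 km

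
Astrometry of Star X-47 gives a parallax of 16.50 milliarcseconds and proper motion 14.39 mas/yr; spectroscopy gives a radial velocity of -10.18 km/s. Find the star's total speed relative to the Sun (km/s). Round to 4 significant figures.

10.99 km/s

d = 1/p = 1/0.01650″ = 60.606 pc.
μ = 14.39 mas/yr = 0.01439 ″/yr.
v_t = 4.740 μ d = 4.740 × 0.01439 × 60.606 = 4.1339 km/s.
v = √(v_r² + v_t²) = √((-10.18)² + 4.1339²) = √120.722 = 10.987 km/s.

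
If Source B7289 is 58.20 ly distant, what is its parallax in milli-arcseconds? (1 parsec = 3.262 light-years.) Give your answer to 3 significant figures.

56.0 mas

d = 58.20 ly ÷ 3.262 = 17.842 pc.
p = 1/d = 1/17.842 = 0.056048 arcsec.
= 0.056048 × 1000 = 56.048 mas.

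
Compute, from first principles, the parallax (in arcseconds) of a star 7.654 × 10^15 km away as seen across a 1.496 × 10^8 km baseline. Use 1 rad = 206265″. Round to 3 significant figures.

θ ≈ B/d = (1.496 × 10^8) / (7.654 × 10^15) = 1.9545 × 10^-8 rad.
In arcseconds: 1.9545 × 10^-8 × 206265 = 0.0040314″.

0.00403 arcsec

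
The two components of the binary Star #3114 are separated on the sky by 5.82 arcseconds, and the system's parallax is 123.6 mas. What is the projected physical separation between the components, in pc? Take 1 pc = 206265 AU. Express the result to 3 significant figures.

0.000228 pc

d = 1/p = 1/0.1236″ = 8.0906 pc.
At distance d (pc), an angle of θ arcsec spans θ·d AU: s = 5.82 × 8.0906 = 47.087 AU.
= 47.087 / 206265 = 0.00022828 pc.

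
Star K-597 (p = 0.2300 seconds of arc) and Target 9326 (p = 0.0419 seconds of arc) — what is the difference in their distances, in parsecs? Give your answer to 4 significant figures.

d_A = 1/0.2300″ = 4.3478 pc; d_B = 1/0.04190″ = 23.866 pc.
|d_B − d_A| = |23.866 − 4.3478| = 19.518 pc.

19.52 pc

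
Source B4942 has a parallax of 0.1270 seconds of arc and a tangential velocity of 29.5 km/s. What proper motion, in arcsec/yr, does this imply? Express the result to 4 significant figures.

0.7904 arcsec/yr

d = 1/p = 1/0.1270″ = 7.874 pc.
μ = v_t / (4.74 d) = 29.5 / (4.74 × 7.874) = 29.5 / 37.323 = 0.7904 ″/yr.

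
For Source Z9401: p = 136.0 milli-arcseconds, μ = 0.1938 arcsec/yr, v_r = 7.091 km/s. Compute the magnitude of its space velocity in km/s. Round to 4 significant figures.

d = 1/p = 1/0.1360″ = 7.3529 pc.
v_t = 4.740 μ d = 4.740 × 0.1938 × 7.3529 = 6.7545 km/s.
v = √(v_r² + v_t²) = √(7.091² + 6.7545²) = √95.9056 = 9.7931 km/s.

9.793 km/s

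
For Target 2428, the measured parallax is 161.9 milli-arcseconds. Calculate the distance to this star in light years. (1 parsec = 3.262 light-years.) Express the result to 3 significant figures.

20.1 light years

p = 161.9 milli-arcseconds = 0.1619 arcsec.
d = 1/p = 1/0.1619 = 6.1767 pc.
In light-years: 6.1767 × 3.262 = 20.148 ly.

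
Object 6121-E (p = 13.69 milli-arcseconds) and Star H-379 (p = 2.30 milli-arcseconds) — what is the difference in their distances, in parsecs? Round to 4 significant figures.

d_A = 1/0.01369″ = 73.046 pc; d_B = 1/0.002300″ = 434.78 pc.
|d_B − d_A| = |434.78 − 73.046| = 361.73 pc.

361.7 pc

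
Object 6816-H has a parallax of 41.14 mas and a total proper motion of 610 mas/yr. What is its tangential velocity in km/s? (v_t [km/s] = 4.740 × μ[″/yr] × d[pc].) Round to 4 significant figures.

70.28 km/s

d = 1/p = 1/0.04114″ = 24.307 pc.
μ = 610 mas/yr = 0.610 ″/yr.
v_t = 4.74 × μ × d = 4.74 × 0.610 × 24.307 = 70.281 km/s.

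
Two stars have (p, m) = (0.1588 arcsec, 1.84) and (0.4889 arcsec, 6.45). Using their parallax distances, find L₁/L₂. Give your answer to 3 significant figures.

L₁/L₂ = 662

d₁ = 1/p₁ = 1/0.1588″ = 6.2972 pc; d₂ = 1/p₂ = 1/0.4889″ = 2.0454 pc.
M₁ = m₁ − 5 log₁₀ d₁ + 5 = 1.84 − 3.9957 + 5 = 2.8443.
M₂ = 6.45 − 1.5539 + 5 = 9.8961.
L₁/L₂ = 10^(0.4(M₂ − M₁)) = 10^(0.4 × 7.0518) = 10^2.82072 = 661.79.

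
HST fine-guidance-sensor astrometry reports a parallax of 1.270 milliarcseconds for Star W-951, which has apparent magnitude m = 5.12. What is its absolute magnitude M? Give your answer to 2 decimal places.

d = 1/p = 1/0.001270″ = 787.4 pc.
m − M = 5 log₁₀(787.4) − 5 = 14.4810 − 5 = 9.4810.
M = m − (m − M) = 5.12 − 9.4810 = -4.36.

M = -4.36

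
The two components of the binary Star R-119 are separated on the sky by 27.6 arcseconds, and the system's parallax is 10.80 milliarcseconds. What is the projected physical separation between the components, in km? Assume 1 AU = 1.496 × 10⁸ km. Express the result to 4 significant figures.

d = 1/p = 1/0.01080″ = 92.593 pc.
At distance d (pc), an angle of θ arcsec spans θ·d AU: s = 27.6 × 92.593 = 2555.6 AU.
= 2555.6 × 1.496 × 10⁸ km = 3.8232 × 10^11 km.

3.823 × 10^11 km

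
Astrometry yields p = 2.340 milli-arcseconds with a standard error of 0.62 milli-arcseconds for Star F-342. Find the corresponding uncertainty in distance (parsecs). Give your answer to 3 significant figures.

113 pc

d = 1/p, so σ_d = σ_p / p².
σ_d = 0.000620 / (0.002340)² = 0.000620 / 0.0000054756 = 113.23 pc.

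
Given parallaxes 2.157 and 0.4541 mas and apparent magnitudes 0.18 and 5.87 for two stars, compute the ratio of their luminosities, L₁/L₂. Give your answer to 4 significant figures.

L₁/L₂ = 8.368

d₁ = 1/p₁ = 1/0.002157″ = 463.61 pc; d₂ = 1/p₂ = 1/0.0004541″ = 2202.2 pc.
M₁ = m₁ − 5 log₁₀ d₁ + 5 = 0.18 − 13.3308 + 5 = -8.1508.
M₂ = 5.87 − 16.7143 + 5 = -5.8443.
L₁/L₂ = 10^(0.4(M₂ − M₁)) = 10^(0.4 × 2.3065) = 10^0.92260 = 8.3676.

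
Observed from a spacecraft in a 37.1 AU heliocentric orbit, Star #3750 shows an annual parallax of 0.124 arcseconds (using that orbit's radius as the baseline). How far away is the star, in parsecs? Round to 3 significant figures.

With baseline B (in AU) and parallax p (in arcsec), d = B/p parsecs.
d = 37.1 / 0.124 = 299.19 pc.

299 pc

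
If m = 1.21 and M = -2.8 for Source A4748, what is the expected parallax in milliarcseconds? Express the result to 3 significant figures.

m − M = 1.21 − (-2.8) = 4.01.
d = 10^((m−M)/5 + 1) = 10^1.802 = 63.387 pc.
p = 1/d = 1/63.387 = 0.015776 arcsec = 15.776 mas.

15.8 mas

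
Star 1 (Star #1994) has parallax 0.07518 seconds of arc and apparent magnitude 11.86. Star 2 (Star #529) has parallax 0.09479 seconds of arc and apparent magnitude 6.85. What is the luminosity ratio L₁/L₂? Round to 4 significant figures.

L₁/L₂ = 0.01575

d₁ = 1/p₁ = 1/0.07518″ = 13.301 pc; d₂ = 1/p₂ = 1/0.09479″ = 10.55 pc.
M₁ = m₁ − 5 log₁₀ d₁ + 5 = 11.86 − 5.6194 + 5 = 11.2406.
M₂ = 6.85 − 5.1163 + 5 = 6.7337.
L₁/L₂ = 10^(0.4(M₂ − M₁)) = 10^(0.4 × (-4.5069)) = 10^(-1.80276) = 0.015749.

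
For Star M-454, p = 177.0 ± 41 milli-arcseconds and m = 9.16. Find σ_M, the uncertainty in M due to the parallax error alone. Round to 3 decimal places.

σ_M = 0.503 mag

M = m − 5 log₁₀ d + 5 = m + 5 log₁₀ p + 5, so ∂M/∂p = 5/(p ln 10).
σ_M = (5/ln 10) · (σ_p/p) = 2.1715 × 41/177.0 = 2.1715 × 0.23164 = 0.50301.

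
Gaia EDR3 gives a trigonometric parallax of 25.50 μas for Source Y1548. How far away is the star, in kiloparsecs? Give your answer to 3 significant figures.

p = 25.50 μas = 0.00002550 arcsec.
d = 1/p = 1/0.00002550 = 39216 pc.
= 39.216 kpc.

39.2 kpc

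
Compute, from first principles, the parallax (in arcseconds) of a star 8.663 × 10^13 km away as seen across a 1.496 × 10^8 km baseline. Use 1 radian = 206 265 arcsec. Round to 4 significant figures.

θ ≈ B/d = (1.496 × 10^8) / (8.663 × 10^13) = 1.7269 × 10^-6 rad.
In arcseconds: 1.7269 × 10^-6 × 206265 = 0.3562″.

0.3562 arcsec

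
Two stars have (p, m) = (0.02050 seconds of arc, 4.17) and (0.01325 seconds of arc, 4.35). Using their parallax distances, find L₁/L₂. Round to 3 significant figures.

d₁ = 1/p₁ = 1/0.02050″ = 48.78 pc; d₂ = 1/p₂ = 1/0.01325″ = 75.472 pc.
M₁ = m₁ − 5 log₁₀ d₁ + 5 = 4.17 − 8.4412 + 5 = 0.7288.
M₂ = 4.35 − 9.3889 + 5 = -0.0389.
L₁/L₂ = 10^(0.4(M₂ − M₁)) = 10^(0.4 × (-0.7677)) = 10^(-0.30708) = 0.49308.

L₁/L₂ = 0.493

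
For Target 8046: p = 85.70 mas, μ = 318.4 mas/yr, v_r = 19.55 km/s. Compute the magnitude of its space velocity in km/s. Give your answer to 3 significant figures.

d = 1/p = 1/0.08570″ = 11.669 pc.
μ = 318.4 mas/yr = 0.3184 ″/yr.
v_t = 4.740 μ d = 4.740 × 0.3184 × 11.669 = 17.611 km/s.
v = √(v_r² + v_t²) = √(19.55² + 17.611²) = √692.35 = 26.313 km/s.

26.3 km/s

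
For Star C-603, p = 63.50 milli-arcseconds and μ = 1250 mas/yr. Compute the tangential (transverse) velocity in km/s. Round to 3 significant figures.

93.3 km/s

d = 1/p = 1/0.06350″ = 15.748 pc.
μ = 1250 mas/yr = 1.25 ″/yr.
v_t = 4.74 × μ × d = 4.74 × 1.25 × 15.748 = 93.307 km/s.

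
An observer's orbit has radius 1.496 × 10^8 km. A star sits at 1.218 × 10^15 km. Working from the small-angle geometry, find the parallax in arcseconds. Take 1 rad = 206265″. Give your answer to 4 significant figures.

0.02533 arcsec

θ ≈ B/d = (1.496 × 10^8) / (1.218 × 10^15) = 1.2282 × 10^-7 rad.
In arcseconds: 1.2282 × 10^-7 × 206265 = 0.025333″.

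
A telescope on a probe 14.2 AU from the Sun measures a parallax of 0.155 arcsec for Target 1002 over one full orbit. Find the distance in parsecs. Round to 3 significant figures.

With baseline B (in AU) and parallax p (in arcsec), d = B/p parsecs.
d = 14.2 / 0.155 = 91.613 pc.

91.6 pc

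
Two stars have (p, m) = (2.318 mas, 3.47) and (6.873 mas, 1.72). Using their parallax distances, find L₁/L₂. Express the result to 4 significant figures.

d₁ = 1/p₁ = 1/0.002318″ = 431.41 pc; d₂ = 1/p₂ = 1/0.006873″ = 145.5 pc.
M₁ = m₁ − 5 log₁₀ d₁ + 5 = 3.47 − 13.1745 + 5 = -4.7045.
M₂ = 1.72 − 10.8143 + 5 = -4.0943.
L₁/L₂ = 10^(0.4(M₂ − M₁)) = 10^(0.4 × 0.6102) = 10^0.24408 = 1.7542.

L₁/L₂ = 1.754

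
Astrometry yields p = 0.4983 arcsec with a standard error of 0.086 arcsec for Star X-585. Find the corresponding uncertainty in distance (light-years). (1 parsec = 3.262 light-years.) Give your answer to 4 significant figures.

d = 1/p, so σ_d = σ_p / p².
σ_d = 0.0860 / (0.4983)² = 0.0860 / 0.2483 = 0.34636 pc = 0.34636 × 3.262 ly = 1.1298 ly.

1.130 ly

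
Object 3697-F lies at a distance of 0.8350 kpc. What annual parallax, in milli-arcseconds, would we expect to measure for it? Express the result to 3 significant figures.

1.20 mas

d = 0.8350 kpc = 835 pc.
p = 1/d = 1/835 = 0.0011976 arcsec.
= 0.0011976 × 1000 = 1.1976 mas.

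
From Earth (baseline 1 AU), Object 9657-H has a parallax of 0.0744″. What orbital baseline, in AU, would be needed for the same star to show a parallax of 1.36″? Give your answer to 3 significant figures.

Parallax scales linearly with baseline: p ∝ B, so B = p_target / p_Earth × 1 AU.
B = 1.36 / 0.0744 = 18.28 AU.

18.3 AU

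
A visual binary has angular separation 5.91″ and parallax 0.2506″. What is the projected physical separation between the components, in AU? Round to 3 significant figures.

23.6 AU

d = 1/p = 1/0.2506″ = 3.9904 pc.
At distance d (pc), an angle of θ arcsec spans θ·d AU: s = 5.91 × 3.9904 = 23.583 AU.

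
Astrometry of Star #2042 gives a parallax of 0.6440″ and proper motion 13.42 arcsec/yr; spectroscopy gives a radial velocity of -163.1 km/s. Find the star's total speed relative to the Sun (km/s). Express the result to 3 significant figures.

d = 1/p = 1/0.6440″ = 1.5528 pc.
v_t = 4.740 μ d = 4.740 × 13.42 × 1.5528 = 98.775 km/s.
v = √(v_r² + v_t²) = √((-163.1)² + 98.775²) = √36358.1 = 190.68 km/s.

191 km/s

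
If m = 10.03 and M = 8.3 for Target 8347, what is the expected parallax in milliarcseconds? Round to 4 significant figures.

45.08 mas

m − M = 10.03 − 8.3 = 1.73.
d = 10^((m−M)/5 + 1) = 10^1.346 = 22.182 pc.
p = 1/d = 1/22.182 = 0.045082 arcsec = 45.082 mas.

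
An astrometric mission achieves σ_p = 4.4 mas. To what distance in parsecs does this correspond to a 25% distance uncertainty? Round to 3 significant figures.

σ_d/d = σ_p/p, so the condition is σ_p/p ≤ 0.25, i.e. p ≥ σ_p/0.25.
p_min = 4.4/0.25 = 17.6 mas = 0.0176 arcsec.
d_max = 1/p_min = 1/0.0176 = 56.818 pc.

56.8 pc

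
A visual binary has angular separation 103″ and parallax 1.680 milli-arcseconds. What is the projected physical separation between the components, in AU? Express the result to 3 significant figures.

61300 AU

d = 1/p = 1/0.001680″ = 595.24 pc.
At distance d (pc), an angle of θ arcsec spans θ·d AU: s = 103 × 595.24 = 61310 AU.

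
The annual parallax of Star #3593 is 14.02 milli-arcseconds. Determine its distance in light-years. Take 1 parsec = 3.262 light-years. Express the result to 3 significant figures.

p = 14.02 milli-arcseconds = 0.01402 arcsec.
d = 1/p = 1/0.01402 = 71.327 pc.
In light-years: 71.327 × 3.262 = 232.67 ly.

233 light years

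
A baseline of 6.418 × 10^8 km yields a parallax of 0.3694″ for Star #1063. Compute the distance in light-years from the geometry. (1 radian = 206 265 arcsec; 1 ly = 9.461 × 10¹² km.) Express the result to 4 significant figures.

θ = 0.3694″ = 0.3694/206265 = 1.7909 × 10^-6 rad.
d = B/θ = (6.418 × 10^8) / (1.7909 × 10^-6) = 3.5837 × 10^14 km = (3.5837 × 10^14) / (9.461 × 10^12) ly = 37.879 ly.

37.88 ly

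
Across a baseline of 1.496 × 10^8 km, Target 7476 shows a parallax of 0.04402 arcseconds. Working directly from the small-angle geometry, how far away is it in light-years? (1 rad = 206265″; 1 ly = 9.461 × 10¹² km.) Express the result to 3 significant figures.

74.1 ly

θ = 0.04402″ = 0.04402/206265 = 2.1341 × 10^-7 rad.
d = B/θ = (1.496 × 10^8) / (2.1341 × 10^-7) = 7.0100 × 10^14 km = (7.0100 × 10^14) / (9.461 × 10^12) ly = 74.094 ly.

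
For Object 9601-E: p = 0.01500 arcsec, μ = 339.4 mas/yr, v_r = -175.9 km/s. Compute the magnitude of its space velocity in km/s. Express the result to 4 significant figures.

d = 1/p = 1/0.01500″ = 66.667 pc.
μ = 339.4 mas/yr = 0.3394 ″/yr.
v_t = 4.740 μ d = 4.740 × 0.3394 × 66.667 = 107.25 km/s.
v = √(v_r² + v_t²) = √((-175.9)² + 107.25²) = √42443.4 = 206.02 km/s.

206.0 km/s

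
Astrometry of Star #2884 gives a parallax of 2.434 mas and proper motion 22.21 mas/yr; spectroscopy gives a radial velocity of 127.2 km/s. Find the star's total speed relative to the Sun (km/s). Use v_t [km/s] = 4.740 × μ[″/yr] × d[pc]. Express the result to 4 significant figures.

134.4 km/s

d = 1/p = 1/0.002434″ = 410.85 pc.
μ = 22.21 mas/yr = 0.02221 ″/yr.
v_t = 4.740 μ d = 4.740 × 0.02221 × 410.85 = 43.252 km/s.
v = √(v_r² + v_t²) = √(127.2² + 43.252²) = √18050.6 = 134.35 km/s.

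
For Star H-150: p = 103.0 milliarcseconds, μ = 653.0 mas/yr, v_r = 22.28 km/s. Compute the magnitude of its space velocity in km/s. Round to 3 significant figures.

d = 1/p = 1/0.1030″ = 9.7087 pc.
μ = 653.0 mas/yr = 0.6530 ″/yr.
v_t = 4.740 μ d = 4.740 × 0.6530 × 9.7087 = 30.051 km/s.
v = √(v_r² + v_t²) = √(22.28² + 30.051²) = √1399.46 = 37.409 km/s.

37.4 km/s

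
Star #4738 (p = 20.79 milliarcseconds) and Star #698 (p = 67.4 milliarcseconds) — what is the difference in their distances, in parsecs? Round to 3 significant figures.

33.3 pc

d_A = 1/0.02079″ = 48.1 pc; d_B = 1/0.06740″ = 14.837 pc.
|d_B − d_A| = |14.837 − 48.1| = 33.263 pc.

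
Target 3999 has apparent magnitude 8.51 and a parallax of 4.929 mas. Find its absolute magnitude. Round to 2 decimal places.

d = 1/p = 1/0.004929″ = 202.88 pc.
m − M = 5 log₁₀(202.88) − 5 = 11.5362 − 5 = 6.5362.
M = m − (m − M) = 8.51 − 6.5362 = 1.97.

M = 1.97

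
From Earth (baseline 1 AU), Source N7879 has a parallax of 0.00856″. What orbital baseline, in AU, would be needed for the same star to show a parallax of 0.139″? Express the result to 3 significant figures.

Parallax scales linearly with baseline: p ∝ B, so B = p_target / p_Earth × 1 AU.
B = 0.139 / 0.00856 = 16.238 AU.

16.2 AU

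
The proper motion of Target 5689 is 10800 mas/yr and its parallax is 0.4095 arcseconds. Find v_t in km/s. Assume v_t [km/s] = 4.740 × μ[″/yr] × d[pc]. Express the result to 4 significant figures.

d = 1/p = 1/0.4095″ = 2.442 pc.
μ = 10800 mas/yr = 10.8 ″/yr.
v_t = 4.74 × μ × d = 4.74 × 10.8 × 2.442 = 125.01 km/s.

125.0 km/s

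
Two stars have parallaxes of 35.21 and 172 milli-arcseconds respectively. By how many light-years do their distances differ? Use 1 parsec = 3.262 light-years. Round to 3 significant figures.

73.7 ly

d_A = 1/0.03521″ = 28.401 pc; d_B = 1/0.1720″ = 5.814 pc.
|d_B − d_A| = |5.814 − 28.401| = 22.587 pc = 22.587 × 3.262 ly = 73.679 ly.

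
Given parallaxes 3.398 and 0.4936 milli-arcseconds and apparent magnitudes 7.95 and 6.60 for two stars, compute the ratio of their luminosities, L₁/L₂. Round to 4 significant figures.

d₁ = 1/p₁ = 1/0.003398″ = 294.29 pc; d₂ = 1/p₂ = 1/0.0004936″ = 2025.9 pc.
M₁ = m₁ − 5 log₁₀ d₁ + 5 = 7.95 − 12.3439 + 5 = 0.6061.
M₂ = 6.60 − 16.5331 + 5 = -4.9331.
L₁/L₂ = 10^(0.4(M₂ − M₁)) = 10^(0.4 × (-5.5392)) = 10^(-2.21568) = 0.0060858.

L₁/L₂ = 0.006086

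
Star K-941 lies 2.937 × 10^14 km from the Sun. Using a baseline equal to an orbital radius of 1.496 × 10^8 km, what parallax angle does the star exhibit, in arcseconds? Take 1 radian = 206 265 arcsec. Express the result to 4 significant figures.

θ ≈ B/d = (1.496 × 10^8) / (2.937 × 10^14) = 5.0936 × 10^-7 rad.
In arcseconds: 5.0936 × 10^-7 × 206265 = 0.10506″.

0.1051 arcsec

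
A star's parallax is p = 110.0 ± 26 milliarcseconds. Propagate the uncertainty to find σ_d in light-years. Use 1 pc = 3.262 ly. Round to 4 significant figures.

d = 1/p, so σ_d = σ_p / p².
σ_d = 0.0260 / (0.1100)² = 0.0260 / 0.0121 = 2.1488 pc = 2.1488 × 3.262 ly = 7.0094 ly.

7.009 ly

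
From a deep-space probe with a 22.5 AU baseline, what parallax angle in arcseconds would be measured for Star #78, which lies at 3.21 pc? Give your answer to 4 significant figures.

p (arcsec) = B (AU) / d (pc).
p = 22.5 / 3.21 = 7.0093 arcsec.

7.009 arcsec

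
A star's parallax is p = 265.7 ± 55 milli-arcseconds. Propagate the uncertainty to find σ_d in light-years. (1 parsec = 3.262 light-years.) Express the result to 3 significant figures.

2.54 ly

d = 1/p, so σ_d = σ_p / p².
σ_d = 0.0550 / (0.2657)² = 0.0550 / 0.070596 = 0.77908 pc = 0.77908 × 3.262 ly = 2.5414 ly.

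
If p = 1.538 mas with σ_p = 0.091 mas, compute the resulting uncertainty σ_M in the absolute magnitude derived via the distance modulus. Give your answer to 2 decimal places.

M = m − 5 log₁₀ d + 5 = m + 5 log₁₀ p + 5, so ∂M/∂p = 5/(p ln 10).
σ_M = (5/ln 10) · (σ_p/p) = 2.1715 × 0.091/1.538 = 2.1715 × 0.059168 = 0.12848.

σ_M = 0.13 mag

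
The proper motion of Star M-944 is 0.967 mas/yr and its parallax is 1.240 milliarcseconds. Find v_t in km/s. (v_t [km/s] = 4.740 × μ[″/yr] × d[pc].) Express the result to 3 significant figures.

3.70 km/s

d = 1/p = 1/0.001240″ = 806.45 pc.
μ = 0.967 mas/yr = 0.000967 ″/yr.
v_t = 4.74 × μ × d = 4.74 × 0.000967 × 806.45 = 3.6964 km/s.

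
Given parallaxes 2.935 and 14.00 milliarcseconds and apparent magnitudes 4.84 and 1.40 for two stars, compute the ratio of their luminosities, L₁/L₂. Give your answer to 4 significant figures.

d₁ = 1/p₁ = 1/0.002935″ = 340.72 pc; d₂ = 1/p₂ = 1/0.01400″ = 71.429 pc.
M₁ = m₁ − 5 log₁₀ d₁ + 5 = 4.84 − 12.6620 + 5 = -2.8220.
M₂ = 1.40 − 9.2694 + 5 = -2.8694.
L₁/L₂ = 10^(0.4(M₂ − M₁)) = 10^(0.4 × (-0.0474)) = 10^(-0.01896) = 0.95728.

L₁/L₂ = 0.9573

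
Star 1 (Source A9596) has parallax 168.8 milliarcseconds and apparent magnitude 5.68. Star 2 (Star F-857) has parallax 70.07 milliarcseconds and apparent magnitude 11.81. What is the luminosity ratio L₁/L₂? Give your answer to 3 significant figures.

L₁/L₂ = 48.8

d₁ = 1/p₁ = 1/0.1688″ = 5.9242 pc; d₂ = 1/p₂ = 1/0.07007″ = 14.271 pc.
M₁ = m₁ − 5 log₁₀ d₁ + 5 = 5.68 − 3.8631 + 5 = 6.8169.
M₂ = 11.81 − 5.7723 + 5 = 11.0377.
L₁/L₂ = 10^(0.4(M₂ − M₁)) = 10^(0.4 × 4.2208) = 10^1.68832 = 48.789.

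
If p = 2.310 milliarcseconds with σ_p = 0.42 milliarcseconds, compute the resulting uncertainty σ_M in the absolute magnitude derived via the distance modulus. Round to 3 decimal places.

σ_M = 0.395 mag

M = m − 5 log₁₀ d + 5 = m + 5 log₁₀ p + 5, so ∂M/∂p = 5/(p ln 10).
σ_M = (5/ln 10) · (σ_p/p) = 2.1715 × 0.42/2.310 = 2.1715 × 0.18182 = 0.39482.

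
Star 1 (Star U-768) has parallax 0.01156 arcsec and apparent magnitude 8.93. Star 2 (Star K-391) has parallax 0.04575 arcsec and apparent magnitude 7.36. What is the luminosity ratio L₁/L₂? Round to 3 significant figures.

L₁/L₂ = 3.69

d₁ = 1/p₁ = 1/0.01156″ = 86.505 pc; d₂ = 1/p₂ = 1/0.04575″ = 21.858 pc.
M₁ = m₁ − 5 log₁₀ d₁ + 5 = 8.93 − 9.6852 + 5 = 4.2448.
M₂ = 7.36 − 6.6981 + 5 = 5.6619.
L₁/L₂ = 10^(0.4(M₂ − M₁)) = 10^(0.4 × 1.4171) = 10^0.56684 = 3.6884.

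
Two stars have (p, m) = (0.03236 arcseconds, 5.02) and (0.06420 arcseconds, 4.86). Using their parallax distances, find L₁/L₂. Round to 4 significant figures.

L₁/L₂ = 3.397

d₁ = 1/p₁ = 1/0.03236″ = 30.902 pc; d₂ = 1/p₂ = 1/0.06420″ = 15.576 pc.
M₁ = m₁ − 5 log₁₀ d₁ + 5 = 5.02 − 7.4499 + 5 = 2.5701.
M₂ = 4.86 − 5.9623 + 5 = 3.8977.
L₁/L₂ = 10^(0.4(M₂ − M₁)) = 10^(0.4 × 1.3276) = 10^0.53104 = 3.3966.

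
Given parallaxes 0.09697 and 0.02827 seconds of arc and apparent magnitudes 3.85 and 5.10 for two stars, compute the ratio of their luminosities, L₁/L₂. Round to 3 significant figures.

L₁/L₂ = 0.269

d₁ = 1/p₁ = 1/0.09697″ = 10.312 pc; d₂ = 1/p₂ = 1/0.02827″ = 35.373 pc.
M₁ = m₁ − 5 log₁₀ d₁ + 5 = 3.85 − 5.0667 + 5 = 3.7833.
M₂ = 5.10 − 7.7434 + 5 = 2.3566.
L₁/L₂ = 10^(0.4(M₂ − M₁)) = 10^(0.4 × (-1.4267)) = 10^(-0.57068) = 0.26873.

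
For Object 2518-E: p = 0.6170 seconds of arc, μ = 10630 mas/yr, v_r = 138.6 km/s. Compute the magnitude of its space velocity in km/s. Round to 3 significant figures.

d = 1/p = 1/0.6170″ = 1.6207 pc.
μ = 10630 mas/yr = 10.63 ″/yr.
v_t = 4.740 μ d = 4.740 × 10.63 × 1.6207 = 81.661 km/s.
v = √(v_r² + v_t²) = √(138.6² + 81.661²) = √25878.5 = 160.87 km/s.

161 km/s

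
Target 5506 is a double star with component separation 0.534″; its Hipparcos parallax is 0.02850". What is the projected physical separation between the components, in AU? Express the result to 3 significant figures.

d = 1/p = 1/0.02850″ = 35.088 pc.
At distance d (pc), an angle of θ arcsec spans θ·d AU: s = 0.534 × 35.088 = 18.737 AU.

18.7 AU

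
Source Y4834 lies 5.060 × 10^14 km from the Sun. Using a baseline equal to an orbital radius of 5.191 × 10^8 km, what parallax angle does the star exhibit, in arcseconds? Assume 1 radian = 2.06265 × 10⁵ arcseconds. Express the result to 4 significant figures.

θ ≈ B/d = (5.191 × 10^8) / (5.060 × 10^14) = 1.0259 × 10^-6 rad.
In arcseconds: 1.0259 × 10^-6 × 206265 = 0.21161″.

0.2116 arcsec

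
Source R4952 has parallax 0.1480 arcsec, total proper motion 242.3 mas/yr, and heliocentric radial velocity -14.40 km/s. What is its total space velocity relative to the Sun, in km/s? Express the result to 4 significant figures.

d = 1/p = 1/0.1480″ = 6.7568 pc.
μ = 242.3 mas/yr = 0.2423 ″/yr.
v_t = 4.740 μ d = 4.740 × 0.2423 × 6.7568 = 7.7602 km/s.
v = √(v_r² + v_t²) = √((-14.40)² + 7.7602²) = √267.581 = 16.358 km/s.

16.36 km/s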